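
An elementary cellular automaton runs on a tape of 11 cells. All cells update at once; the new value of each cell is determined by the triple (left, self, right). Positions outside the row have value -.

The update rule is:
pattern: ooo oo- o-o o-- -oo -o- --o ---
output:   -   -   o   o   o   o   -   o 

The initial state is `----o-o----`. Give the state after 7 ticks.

ooo-ooooooo
o--oo------
oo-o-oooooo
o-oooo-----
ooo---ooooo
o--oo-o----
oo-o-oooooo

oo-o-oooooo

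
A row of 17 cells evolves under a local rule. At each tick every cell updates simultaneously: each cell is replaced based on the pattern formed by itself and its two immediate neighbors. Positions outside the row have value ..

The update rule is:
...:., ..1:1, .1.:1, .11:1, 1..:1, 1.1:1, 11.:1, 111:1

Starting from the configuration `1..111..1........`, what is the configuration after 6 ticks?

1111111111.......
11111111111......
111111111111.....
1111111111111....
11111111111111...
111111111111111..

111111111111111..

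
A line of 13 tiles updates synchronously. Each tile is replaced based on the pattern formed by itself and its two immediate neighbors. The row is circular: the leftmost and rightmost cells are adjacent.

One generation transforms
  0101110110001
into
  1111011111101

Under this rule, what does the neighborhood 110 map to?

At position 5 the neighborhood is 110; the next row has 1 there.

1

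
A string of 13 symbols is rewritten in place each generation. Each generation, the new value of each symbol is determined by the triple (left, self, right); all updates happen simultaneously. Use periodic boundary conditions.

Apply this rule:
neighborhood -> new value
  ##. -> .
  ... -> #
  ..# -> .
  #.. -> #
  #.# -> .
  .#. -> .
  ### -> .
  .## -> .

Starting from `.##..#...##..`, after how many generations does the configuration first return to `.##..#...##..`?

...#..##...##
##..#...##...
..#..##...##.
#..#...##...#
.#..##...##..
..#...##...##
#..##...##...
.#...##...##.
..##...##...#
#...##...##..
.##...##...#.
...##...##..#
##...##...#..
..##...##..#.
#...##...#..#
.##...##..#..
...##...#..##
##...##..#...
..##...#..##.
#...##..#...#
.##...#..##..
...##..#...##
##...#..##...
..##..#...##.
#...#..##...#
.##..#...##..

26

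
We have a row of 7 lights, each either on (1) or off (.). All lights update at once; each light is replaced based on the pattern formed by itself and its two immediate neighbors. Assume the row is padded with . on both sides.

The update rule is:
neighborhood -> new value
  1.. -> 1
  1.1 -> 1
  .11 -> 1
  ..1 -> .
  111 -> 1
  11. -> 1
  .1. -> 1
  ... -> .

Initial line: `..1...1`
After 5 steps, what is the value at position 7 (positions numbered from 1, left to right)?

1

..11..1
..111.1
..11111
..11111  (fixed point — unchanged through step 5)
position 7 holds 1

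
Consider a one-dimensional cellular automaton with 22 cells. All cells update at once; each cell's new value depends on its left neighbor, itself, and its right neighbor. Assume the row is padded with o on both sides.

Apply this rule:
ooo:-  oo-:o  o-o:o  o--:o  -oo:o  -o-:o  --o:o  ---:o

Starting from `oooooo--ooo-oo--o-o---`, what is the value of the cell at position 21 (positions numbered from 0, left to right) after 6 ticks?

-

tick 1: -----oooo-oooooooooooo
tick 2: oooooo--ooo-----------
tick 3: -----oooo-oooooooooooo  (repeats tick 1; period 2)
tick 6: oooooo--ooo-----------
position 21 holds -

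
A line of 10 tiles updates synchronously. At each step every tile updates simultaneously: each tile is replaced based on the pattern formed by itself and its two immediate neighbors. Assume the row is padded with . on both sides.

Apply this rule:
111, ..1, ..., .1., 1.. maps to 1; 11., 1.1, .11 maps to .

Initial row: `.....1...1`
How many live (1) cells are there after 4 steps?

1111111111
.11111111.
1.111111.1
1..1111..1
count of 1: 6

6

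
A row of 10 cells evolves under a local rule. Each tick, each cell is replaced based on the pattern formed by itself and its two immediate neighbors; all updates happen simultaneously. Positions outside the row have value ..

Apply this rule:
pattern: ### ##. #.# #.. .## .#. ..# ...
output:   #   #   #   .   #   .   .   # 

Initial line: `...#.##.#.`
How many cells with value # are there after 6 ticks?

tick 1: ##..####..
tick 2: ##..####.#
tick 3: ##..#####.
tick 4: ##..#####.  (fixed point — unchanged through tick 6)
count of #: 7

7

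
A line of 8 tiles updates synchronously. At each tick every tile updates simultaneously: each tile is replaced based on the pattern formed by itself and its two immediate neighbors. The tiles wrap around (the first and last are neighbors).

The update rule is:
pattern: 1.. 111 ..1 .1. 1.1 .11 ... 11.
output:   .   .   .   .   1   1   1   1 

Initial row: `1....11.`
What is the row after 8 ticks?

1....11.

..11.111
..1111.1
..1..11.
1....11.  (repeats tick 0; period 4)
tick 8: 1....11.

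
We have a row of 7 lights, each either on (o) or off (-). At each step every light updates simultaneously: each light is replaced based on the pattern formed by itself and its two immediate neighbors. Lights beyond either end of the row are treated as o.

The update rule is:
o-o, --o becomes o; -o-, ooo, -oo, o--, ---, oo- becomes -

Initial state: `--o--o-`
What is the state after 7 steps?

step 1: -o--o-o
step 2: o--o-o-
step 3: --o-o-o
step 4: -o-o-o-
step 5: o-o-o-o
step 6: -o-o-o-  (repeats step 4; period 2)
step 7: o-o-o-o

o-o-o-o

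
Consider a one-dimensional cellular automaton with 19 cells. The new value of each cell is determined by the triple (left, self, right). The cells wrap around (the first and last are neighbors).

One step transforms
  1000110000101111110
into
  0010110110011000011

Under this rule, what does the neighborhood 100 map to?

0

At position 1 the neighborhood is 100; the next row has 0 there.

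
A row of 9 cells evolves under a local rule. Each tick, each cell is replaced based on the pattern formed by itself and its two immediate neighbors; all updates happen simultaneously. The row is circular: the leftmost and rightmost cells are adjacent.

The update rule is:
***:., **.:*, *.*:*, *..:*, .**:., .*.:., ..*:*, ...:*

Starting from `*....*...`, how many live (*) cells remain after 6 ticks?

4

.****.***
*...**..*
****.***.
...**..**
***.***.*
..**..**.
count of *: 4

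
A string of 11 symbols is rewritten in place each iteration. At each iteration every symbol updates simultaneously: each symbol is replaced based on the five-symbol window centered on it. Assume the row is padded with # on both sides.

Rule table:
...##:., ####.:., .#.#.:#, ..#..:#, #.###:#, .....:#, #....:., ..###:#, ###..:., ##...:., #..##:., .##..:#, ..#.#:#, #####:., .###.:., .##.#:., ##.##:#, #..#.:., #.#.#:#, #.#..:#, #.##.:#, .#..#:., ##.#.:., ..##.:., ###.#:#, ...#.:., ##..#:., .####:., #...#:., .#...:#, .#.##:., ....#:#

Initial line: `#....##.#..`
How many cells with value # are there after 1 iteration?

iteration 1: ...#....#..
count of #: 2

2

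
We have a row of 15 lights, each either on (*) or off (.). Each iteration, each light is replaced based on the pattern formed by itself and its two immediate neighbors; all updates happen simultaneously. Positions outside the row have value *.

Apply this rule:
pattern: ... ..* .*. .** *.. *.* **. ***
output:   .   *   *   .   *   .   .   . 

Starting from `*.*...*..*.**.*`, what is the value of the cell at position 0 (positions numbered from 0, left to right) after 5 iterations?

.

iteration 1: ..**.*****.....
iteration 2: **........*...*
iteration 3: ..*......***.*.
iteration 4: ****....*....*.
iteration 5: ....*..***..**.
position 0 holds .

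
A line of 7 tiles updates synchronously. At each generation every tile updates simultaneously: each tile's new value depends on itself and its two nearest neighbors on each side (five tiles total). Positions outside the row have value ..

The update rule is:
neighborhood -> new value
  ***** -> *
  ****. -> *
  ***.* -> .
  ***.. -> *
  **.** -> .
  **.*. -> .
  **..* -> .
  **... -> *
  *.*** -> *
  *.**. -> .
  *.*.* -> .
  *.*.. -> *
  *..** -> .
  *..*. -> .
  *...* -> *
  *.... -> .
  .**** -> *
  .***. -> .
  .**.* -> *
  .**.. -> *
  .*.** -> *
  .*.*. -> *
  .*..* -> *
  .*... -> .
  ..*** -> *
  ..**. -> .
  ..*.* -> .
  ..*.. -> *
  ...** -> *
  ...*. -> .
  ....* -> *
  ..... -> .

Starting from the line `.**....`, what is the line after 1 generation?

*.**...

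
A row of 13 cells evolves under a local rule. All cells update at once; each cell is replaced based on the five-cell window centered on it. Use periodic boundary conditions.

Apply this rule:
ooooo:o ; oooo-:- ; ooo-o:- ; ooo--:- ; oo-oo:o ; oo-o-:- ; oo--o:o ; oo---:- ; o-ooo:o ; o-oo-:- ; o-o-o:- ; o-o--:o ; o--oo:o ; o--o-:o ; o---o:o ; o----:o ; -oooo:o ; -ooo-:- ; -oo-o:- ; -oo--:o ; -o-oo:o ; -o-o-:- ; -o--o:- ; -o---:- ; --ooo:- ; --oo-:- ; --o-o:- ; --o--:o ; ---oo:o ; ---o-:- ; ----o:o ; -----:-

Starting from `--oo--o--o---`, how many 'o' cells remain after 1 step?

9

oo-oooo-oo-o-
count of o: 9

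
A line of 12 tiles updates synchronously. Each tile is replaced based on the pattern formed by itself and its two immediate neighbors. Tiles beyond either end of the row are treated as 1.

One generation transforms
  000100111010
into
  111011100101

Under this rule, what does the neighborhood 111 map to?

At position 7 the neighborhood is 111; the next row has 0 there.

0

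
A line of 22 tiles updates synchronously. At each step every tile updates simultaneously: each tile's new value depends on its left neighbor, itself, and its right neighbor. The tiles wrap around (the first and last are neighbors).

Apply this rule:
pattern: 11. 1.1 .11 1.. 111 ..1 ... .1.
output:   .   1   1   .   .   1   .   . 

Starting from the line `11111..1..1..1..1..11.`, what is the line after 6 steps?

.1..1..1..1..11.11....

step 1: 1.....1..1..1..1..11.1
step 2: .....1..1..1..1..11.11
step 3: ....1..1..1..1..11.11.
step 4: ...1..1..1..1..11.11..
step 5: ..1..1..1..1..11.11...
step 6: .1..1..1..1..11.11....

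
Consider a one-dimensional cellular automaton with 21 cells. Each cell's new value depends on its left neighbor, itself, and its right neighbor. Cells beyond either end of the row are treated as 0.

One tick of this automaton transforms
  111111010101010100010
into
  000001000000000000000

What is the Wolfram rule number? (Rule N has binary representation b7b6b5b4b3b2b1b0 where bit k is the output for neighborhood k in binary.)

position 1: 111 → 0  (bit 7 = 0)
position 5: 110 → 1  (bit 6 = 1)
position 6: 101 → 0  (bit 5 = 0)
position 16: 100 → 0  (bit 4 = 0)
position 0: 011 → 0  (bit 3 = 0)
position 7: 010 → 0  (bit 2 = 0)
position 18: 001 → 0  (bit 1 = 0)
position 17: 000 → 0  (bit 0 = 0)
bits b7..b0 = 01000000 = 64

64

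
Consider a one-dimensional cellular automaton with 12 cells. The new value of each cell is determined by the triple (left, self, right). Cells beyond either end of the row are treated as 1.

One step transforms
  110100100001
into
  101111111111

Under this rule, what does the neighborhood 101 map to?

At position 2 the neighborhood is 101; the next row has 1 there.

1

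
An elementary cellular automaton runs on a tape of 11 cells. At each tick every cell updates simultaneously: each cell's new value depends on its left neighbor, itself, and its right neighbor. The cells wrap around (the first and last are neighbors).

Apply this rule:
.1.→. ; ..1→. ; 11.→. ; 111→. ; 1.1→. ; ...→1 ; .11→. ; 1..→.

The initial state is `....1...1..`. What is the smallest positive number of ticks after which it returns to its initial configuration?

tick 1: 111...1...1
tick 2: ....1...1..

2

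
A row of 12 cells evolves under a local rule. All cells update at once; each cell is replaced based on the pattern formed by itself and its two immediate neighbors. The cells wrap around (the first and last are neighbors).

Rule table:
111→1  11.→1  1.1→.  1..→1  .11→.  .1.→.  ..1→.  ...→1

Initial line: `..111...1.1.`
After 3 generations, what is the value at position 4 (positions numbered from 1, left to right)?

.

1..1111....1
11..111111..
.11..111111.
position 4 holds .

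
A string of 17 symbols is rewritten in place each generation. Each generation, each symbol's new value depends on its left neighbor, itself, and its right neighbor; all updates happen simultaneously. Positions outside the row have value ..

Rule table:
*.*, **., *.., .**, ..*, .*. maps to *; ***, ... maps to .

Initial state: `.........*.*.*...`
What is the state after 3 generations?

generation 1: ........*******..
generation 2: .......**.....**.
generation 3: ......****...****

......****...****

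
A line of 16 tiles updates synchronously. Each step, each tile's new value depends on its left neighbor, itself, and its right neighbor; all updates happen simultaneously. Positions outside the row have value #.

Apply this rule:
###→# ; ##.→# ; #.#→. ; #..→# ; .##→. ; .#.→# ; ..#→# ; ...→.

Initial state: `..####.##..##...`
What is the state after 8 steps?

########..####.#

##.###..###.##.#
##..####.##..#..
####.###..######
####..####.#####
######.###..####
######..####.###
########.###..##
########..####.#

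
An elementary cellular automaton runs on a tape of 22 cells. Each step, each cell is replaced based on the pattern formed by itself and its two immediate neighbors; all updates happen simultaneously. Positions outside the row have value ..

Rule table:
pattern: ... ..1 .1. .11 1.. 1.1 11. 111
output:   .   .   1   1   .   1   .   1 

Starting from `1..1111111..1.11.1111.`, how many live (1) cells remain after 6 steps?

step 1: 1..111111...111.1111..
step 2: 1..11111....11.1111...
step 3: 1..1111.....1.1111....
step 4: 1..111......11111.....
step 5: 1..11.......1111......
step 6: 1..1........111.......
count of 1: 5

5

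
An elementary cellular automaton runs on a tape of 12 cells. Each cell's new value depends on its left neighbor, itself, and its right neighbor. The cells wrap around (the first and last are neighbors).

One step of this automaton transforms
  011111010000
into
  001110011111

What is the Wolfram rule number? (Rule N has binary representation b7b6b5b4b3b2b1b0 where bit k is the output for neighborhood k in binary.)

position 2: 111 → 1  (bit 7 = 1)
position 5: 110 → 0  (bit 6 = 0)
position 6: 101 → 0  (bit 5 = 0)
position 8: 100 → 1  (bit 4 = 1)
position 1: 011 → 0  (bit 3 = 0)
position 7: 010 → 1  (bit 2 = 1)
position 0: 001 → 0  (bit 1 = 0)
position 9: 000 → 1  (bit 0 = 1)
bits b7..b0 = 10010101 = 149

149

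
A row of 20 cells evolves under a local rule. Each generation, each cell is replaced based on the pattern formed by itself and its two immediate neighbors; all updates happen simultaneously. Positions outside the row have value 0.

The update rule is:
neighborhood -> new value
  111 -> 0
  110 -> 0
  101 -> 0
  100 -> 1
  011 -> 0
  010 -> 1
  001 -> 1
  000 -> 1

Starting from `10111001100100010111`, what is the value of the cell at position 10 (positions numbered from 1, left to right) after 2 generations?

10000110011111110000
11111001100000001111
position 10 holds 0

0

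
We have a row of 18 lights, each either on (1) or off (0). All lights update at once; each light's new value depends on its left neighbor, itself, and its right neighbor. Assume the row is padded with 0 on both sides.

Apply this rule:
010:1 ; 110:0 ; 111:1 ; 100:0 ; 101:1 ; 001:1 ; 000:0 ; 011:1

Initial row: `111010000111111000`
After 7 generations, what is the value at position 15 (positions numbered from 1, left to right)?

generation 1: 110110001111110000
generation 2: 101100011111100000
generation 3: 111000111111000000
generation 4: 110001111110000000
generation 5: 100011111100000000
generation 6: 100111111000000000
generation 7: 101111110000000000
position 15 holds 0

0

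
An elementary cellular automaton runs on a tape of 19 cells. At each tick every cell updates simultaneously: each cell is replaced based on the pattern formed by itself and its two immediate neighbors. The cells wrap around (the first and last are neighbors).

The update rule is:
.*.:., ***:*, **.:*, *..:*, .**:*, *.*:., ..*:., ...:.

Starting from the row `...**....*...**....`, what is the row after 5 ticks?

...***....*..***...
...****....*.****..
...*****.....*****.
...******....******
*..*******...******

*..*******...******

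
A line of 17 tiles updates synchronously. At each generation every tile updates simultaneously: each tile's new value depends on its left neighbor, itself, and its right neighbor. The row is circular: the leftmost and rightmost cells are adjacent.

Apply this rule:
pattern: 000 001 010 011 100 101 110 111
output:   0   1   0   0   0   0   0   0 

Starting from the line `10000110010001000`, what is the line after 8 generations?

01000100010000100

00001000100010001
00010001000100010
00100010001000100
01000100010001000
10001000100010000
00010001000100001
00100010001000010
01000100010000100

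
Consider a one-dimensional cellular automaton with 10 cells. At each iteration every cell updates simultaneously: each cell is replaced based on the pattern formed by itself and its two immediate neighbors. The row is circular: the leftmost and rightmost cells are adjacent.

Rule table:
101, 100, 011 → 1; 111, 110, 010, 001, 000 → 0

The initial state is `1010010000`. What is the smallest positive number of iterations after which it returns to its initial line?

0101001000
0010100100
0001010010
0000101001
1000010100
0100001010
0010000101
1001000010
0100100001
1010010000

10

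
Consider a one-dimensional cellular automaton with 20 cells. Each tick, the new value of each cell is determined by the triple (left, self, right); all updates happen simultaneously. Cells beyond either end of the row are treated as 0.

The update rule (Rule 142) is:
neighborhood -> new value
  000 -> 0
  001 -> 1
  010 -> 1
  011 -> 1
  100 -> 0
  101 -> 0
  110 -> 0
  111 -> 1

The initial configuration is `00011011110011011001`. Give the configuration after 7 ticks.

10100110011001100000

00110011100110010011
01100111001100110110
11001110011001100100
10011100110011001100
10111001100110011000
10110011001100110000
10100110011001100000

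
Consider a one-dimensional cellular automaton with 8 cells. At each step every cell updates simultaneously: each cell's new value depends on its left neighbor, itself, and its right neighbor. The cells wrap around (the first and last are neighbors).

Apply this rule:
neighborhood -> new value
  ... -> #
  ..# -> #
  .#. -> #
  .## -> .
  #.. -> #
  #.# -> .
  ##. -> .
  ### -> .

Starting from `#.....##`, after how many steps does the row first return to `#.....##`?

2

.#####..
#.....##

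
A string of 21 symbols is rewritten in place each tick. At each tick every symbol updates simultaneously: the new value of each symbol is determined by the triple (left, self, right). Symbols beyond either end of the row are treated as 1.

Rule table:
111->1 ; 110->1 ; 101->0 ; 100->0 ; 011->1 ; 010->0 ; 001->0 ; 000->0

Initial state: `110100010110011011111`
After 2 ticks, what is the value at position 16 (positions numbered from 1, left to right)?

0

110000000110011011111
110000000110011011111
position 16 holds 0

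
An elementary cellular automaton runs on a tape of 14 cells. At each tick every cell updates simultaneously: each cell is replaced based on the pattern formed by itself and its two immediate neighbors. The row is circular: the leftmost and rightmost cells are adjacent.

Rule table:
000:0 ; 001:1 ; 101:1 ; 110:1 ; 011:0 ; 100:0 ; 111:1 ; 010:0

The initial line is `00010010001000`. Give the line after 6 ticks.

10001000000100

tick 1: 00100100010000
tick 2: 01001000100000
tick 3: 10010001000000
tick 4: 00100010000001
tick 5: 01000100000010
tick 6: 10001000000100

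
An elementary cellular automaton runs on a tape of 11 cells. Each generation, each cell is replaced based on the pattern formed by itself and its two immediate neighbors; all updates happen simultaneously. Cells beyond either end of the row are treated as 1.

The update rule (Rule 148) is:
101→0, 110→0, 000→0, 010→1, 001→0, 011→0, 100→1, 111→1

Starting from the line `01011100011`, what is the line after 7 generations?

00010000100

01001010001
01101011000
00001000100
10001100110
01000010000
01100011000
00010000100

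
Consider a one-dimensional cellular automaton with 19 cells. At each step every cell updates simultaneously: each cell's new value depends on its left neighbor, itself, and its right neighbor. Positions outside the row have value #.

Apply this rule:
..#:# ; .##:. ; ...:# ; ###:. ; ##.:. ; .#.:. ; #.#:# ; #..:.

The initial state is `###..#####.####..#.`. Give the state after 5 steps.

....#.....#.....#.#
.###..####..####.#.
#....#.....#....#.#
..###..####..###.#.
.#....#.....#...#.#

.#....#.....#...#.#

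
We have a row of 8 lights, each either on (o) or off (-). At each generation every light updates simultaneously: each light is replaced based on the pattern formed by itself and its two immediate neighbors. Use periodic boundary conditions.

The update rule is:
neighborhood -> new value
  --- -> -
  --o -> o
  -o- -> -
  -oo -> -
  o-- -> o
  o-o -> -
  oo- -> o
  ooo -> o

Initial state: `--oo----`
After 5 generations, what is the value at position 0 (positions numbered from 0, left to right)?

-o-oo---
o---oo--
-o-o-ooo
------oo
o----o-o
position 0 holds o

o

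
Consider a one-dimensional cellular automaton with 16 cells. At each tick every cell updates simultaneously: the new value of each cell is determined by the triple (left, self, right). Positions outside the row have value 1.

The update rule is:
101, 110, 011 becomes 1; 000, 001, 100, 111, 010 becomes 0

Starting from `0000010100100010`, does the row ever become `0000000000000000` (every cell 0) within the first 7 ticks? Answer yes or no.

tick 1: 0000001000000001
tick 2: 0000000000000001
tick 3: 0000000000000001  (fixed point — unchanged through tick 7)
tick 7 is 0000000000000001, still not uniform 0

no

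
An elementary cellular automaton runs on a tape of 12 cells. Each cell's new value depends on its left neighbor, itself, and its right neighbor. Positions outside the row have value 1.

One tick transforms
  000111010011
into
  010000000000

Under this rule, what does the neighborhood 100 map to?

0

At position 0 the neighborhood is 100; the next row has 0 there.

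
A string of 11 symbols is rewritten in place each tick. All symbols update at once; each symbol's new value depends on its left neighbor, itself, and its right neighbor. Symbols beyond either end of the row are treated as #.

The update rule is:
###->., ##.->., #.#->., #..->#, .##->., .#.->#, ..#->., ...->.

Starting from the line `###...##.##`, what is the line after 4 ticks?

...#.......
#..##......
.#...#.....
.##..##....

.##..##....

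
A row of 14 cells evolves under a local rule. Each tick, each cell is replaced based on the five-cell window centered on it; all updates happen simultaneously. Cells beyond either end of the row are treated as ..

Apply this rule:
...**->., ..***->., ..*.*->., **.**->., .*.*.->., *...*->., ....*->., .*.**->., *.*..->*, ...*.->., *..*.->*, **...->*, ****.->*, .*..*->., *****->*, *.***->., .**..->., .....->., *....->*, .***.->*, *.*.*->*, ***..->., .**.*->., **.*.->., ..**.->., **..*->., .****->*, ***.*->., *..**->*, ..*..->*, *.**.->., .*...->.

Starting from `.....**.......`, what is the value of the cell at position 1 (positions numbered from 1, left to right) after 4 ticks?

.......**.....
.........**...
...........**.
.............*
position 1 holds .

.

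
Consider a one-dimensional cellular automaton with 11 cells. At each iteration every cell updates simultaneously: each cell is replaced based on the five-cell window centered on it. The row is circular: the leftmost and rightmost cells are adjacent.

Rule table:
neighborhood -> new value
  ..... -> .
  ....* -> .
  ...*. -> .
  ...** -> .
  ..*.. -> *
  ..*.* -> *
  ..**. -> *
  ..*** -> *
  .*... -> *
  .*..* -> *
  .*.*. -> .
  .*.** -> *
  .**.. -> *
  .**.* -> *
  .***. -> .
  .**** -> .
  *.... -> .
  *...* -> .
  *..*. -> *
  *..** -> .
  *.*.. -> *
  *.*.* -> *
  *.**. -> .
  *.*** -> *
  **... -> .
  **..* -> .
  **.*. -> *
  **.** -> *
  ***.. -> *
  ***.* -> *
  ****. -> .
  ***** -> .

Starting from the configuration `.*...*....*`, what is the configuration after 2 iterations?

.**..**...*
*.*..**...*

*.*..**...*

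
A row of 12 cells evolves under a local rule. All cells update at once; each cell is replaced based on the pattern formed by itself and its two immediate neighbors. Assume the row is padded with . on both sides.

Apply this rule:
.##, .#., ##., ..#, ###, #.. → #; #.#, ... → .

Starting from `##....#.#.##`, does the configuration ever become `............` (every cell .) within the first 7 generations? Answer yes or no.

no

generation 1: ###..##.#.##
generation 2: #######.#.##
generation 3: #######.#.##  (fixed point — unchanged through generation 7)
generation 7 is #######.#.##, still not uniform .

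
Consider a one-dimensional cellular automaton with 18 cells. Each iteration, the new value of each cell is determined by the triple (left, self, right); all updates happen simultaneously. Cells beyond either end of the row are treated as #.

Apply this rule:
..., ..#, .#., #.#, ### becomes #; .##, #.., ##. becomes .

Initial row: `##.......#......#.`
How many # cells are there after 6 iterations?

15

iteration 1: #..#######.#######
iteration 2: ..#.#####.#.######
iteration 3: .###.###.###.#####
iteration 4: #.#.#.#.#.#.#.####
iteration 5: .#############.###
iteration 6: #.###########.#.##
count of #: 15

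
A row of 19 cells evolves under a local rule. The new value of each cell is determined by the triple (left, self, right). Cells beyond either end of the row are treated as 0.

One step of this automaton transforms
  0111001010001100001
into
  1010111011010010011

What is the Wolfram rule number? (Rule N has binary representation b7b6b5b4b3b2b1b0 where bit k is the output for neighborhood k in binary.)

position 2: 111 → 1  (bit 7 = 1)
position 3: 110 → 0  (bit 6 = 0)
position 7: 101 → 0  (bit 5 = 0)
position 4: 100 → 1  (bit 4 = 1)
position 1: 011 → 0  (bit 3 = 0)
position 6: 010 → 1  (bit 2 = 1)
position 0: 001 → 1  (bit 1 = 1)
position 10: 000 → 0  (bit 0 = 0)
bits b7..b0 = 10010110 = 150

150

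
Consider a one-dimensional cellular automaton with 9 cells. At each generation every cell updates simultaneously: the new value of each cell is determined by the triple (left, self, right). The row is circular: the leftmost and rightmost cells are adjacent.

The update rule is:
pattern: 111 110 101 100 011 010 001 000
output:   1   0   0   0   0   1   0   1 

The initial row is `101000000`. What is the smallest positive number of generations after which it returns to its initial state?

101011110
101001100
101000000

3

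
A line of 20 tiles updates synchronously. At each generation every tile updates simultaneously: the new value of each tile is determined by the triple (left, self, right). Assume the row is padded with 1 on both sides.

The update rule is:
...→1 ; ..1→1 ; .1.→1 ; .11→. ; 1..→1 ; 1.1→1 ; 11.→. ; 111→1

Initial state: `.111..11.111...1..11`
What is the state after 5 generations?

1.1.11..1.1.111111.1
.111..111111.1111.1.
1.1.11.1111.1.11.111
.111..1.11.111..1.11
1.1.1111..1.1.1111.1

1.1.1111..1.1.1111.1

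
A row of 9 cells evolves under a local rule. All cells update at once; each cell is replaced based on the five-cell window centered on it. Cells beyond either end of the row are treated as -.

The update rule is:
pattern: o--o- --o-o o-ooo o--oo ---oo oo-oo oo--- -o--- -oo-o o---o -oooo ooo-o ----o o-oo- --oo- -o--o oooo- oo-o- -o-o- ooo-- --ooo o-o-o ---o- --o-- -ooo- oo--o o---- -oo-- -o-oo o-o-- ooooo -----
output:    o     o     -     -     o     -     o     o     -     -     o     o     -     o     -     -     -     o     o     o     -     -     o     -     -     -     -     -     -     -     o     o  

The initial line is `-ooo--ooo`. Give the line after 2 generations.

o--o----o
--o-o--o-

--o-o--o-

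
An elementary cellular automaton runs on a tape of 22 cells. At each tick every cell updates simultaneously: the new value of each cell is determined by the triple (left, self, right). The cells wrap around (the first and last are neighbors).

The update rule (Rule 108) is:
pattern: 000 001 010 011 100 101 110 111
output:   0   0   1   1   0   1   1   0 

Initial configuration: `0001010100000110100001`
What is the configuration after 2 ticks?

0001111100000111100001
0001000100000100100001

0001000100000100100001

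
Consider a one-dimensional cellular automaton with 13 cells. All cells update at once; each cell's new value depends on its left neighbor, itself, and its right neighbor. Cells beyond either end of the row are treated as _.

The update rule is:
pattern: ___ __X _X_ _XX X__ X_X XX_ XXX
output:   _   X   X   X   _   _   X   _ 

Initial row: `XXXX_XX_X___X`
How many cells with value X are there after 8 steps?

8

X__X_XX_X__XX
X_XX_XX_X_XXX
X_XX_XX_X_X_X
X_XX_XX_X_X_X  (fixed point — unchanged through step 8)
count of X: 8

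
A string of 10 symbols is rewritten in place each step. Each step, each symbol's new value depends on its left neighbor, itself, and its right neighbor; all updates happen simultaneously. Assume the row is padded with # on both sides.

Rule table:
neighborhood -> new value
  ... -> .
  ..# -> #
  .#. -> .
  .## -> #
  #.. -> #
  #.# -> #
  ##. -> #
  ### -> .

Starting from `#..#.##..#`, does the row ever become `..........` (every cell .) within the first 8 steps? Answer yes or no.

###.######
..###.....
###.##...#
..#####.##
###...###.
..##.##.##
#########.
........##
step 8 is ........##, still not uniform .

no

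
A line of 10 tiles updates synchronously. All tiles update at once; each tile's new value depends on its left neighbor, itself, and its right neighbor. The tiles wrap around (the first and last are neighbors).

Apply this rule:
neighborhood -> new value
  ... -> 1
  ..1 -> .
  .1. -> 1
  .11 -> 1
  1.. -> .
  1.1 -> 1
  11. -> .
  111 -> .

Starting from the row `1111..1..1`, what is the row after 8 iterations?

11111.1.11

......1..1
.1111.1..1
11...11..1
...1.1...1
.1.111.1.1
1111..1111
......1...
11111.1.11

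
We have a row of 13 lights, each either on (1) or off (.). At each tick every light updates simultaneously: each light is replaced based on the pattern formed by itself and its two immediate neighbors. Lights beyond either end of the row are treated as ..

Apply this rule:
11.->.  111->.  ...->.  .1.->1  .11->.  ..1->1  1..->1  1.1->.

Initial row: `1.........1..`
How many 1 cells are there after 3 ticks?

8

tick 1: 11.......111.
tick 2: ..1.....1...1
tick 3: .111...111.11
count of 1: 8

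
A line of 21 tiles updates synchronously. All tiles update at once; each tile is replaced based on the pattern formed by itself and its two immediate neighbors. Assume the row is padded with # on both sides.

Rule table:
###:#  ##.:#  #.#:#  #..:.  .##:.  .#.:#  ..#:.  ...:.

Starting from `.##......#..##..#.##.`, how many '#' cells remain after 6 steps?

step 1: #.#......#...#..##.##
step 2: ###......#...#...##.#
step 3: ###......#...#....##.
step 4: ###......#...#.....##
step 5: ###......#...#......#
step 6: ###......#...#.......
count of #: 5

5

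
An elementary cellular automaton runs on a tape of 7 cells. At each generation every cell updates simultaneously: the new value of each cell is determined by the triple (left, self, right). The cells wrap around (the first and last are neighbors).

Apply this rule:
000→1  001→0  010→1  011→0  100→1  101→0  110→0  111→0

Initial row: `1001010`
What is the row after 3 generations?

1101010
0001010
1101011

1101011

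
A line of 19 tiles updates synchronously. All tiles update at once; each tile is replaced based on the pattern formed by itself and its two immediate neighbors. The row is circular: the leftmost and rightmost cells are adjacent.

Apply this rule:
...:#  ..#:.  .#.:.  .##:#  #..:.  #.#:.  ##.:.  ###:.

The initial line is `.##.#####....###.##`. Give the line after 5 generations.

#######.#..........

.#..#.....##.#...#.
......###.#....#...
#####.#.....##...##
........###.#..#.#.
#######.#..........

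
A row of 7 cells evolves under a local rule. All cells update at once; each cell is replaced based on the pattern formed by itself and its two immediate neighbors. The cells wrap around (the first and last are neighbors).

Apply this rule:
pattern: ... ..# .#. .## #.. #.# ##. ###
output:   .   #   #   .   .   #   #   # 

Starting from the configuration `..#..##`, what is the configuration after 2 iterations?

.##.#.#
#.#####

#.#####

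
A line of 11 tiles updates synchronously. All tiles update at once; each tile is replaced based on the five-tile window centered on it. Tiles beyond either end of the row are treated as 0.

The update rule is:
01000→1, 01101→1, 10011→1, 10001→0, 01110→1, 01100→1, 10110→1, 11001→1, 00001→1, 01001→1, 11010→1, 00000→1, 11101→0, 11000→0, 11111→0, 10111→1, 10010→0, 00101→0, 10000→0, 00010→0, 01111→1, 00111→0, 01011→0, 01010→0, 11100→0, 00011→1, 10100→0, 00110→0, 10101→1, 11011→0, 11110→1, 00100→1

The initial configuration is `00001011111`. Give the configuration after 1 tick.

11100011010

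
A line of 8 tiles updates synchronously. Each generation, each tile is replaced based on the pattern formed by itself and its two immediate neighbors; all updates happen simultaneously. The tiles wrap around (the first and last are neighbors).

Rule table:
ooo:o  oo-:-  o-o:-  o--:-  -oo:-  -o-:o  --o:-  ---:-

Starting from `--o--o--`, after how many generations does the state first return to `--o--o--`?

--o--o--

1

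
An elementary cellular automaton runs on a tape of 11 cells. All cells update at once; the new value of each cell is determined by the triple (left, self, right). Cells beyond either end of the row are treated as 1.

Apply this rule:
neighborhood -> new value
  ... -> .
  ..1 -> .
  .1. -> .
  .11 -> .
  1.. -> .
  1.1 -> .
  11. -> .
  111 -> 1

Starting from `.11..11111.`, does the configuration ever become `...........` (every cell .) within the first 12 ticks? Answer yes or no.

......111..
.......1...
...........
all cells are . at tick 3

yes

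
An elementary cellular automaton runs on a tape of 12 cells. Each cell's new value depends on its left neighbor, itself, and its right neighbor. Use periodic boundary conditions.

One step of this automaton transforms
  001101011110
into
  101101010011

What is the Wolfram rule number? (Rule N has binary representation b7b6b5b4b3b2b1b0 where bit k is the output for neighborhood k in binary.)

93

position 8: 111 → 0  (bit 7 = 0)
position 3: 110 → 1  (bit 6 = 1)
position 4: 101 → 0  (bit 5 = 0)
position 11: 100 → 1  (bit 4 = 1)
position 2: 011 → 1  (bit 3 = 1)
position 5: 010 → 1  (bit 2 = 1)
position 1: 001 → 0  (bit 1 = 0)
position 0: 000 → 1  (bit 0 = 1)
bits b7..b0 = 01011101 = 93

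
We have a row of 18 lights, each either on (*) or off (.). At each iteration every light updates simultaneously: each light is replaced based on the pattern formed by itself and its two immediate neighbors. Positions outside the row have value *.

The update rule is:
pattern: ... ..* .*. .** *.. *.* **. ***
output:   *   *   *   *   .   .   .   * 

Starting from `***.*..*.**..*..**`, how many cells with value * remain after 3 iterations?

**..*.**.*..**.***
*..**.*..*.**..***
..**..*.**.*..****
count of *: 10

10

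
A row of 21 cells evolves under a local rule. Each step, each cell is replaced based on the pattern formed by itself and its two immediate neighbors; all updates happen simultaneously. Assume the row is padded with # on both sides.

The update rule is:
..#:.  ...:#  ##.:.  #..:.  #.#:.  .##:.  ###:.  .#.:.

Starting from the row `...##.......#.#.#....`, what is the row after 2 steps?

...##.......#####....

.#....#####.......##.
...##.......#####....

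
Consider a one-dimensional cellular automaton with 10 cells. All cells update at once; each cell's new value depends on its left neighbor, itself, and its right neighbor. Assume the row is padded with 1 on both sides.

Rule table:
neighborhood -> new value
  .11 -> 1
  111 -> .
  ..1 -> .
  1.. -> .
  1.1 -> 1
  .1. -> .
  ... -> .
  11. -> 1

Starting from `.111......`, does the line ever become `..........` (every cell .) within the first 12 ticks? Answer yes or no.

yes

11.1......
.11.......
111.......
..1.......
..........
all cells are . at tick 5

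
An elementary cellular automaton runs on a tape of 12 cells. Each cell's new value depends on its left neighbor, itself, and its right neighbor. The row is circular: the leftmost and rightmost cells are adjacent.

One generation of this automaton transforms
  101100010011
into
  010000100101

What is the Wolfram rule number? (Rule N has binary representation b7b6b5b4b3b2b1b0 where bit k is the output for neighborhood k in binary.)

position 11: 111 → 1  (bit 7 = 1)
position 0: 110 → 0  (bit 6 = 0)
position 1: 101 → 1  (bit 5 = 1)
position 4: 100 → 0  (bit 4 = 0)
position 2: 011 → 0  (bit 3 = 0)
position 7: 010 → 0  (bit 2 = 0)
position 6: 001 → 1  (bit 1 = 1)
position 5: 000 → 0  (bit 0 = 0)
bits b7..b0 = 10100010 = 162

162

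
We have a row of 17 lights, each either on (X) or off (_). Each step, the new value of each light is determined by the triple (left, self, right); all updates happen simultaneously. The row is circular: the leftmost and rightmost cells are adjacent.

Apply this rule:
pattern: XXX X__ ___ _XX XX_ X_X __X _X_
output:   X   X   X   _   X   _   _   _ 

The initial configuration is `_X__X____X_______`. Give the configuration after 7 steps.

step 1: __X__XXX__XXXXXXX
step 2: X__X__XXX__XXXXXX
step 3: XX__X__XXX__XXXXX
step 4: XXX__X__XXX__XXXX
step 5: XXXX__X__XXX__XXX
step 6: XXXXX__X__XXX__XX
step 7: XXXXXX__X__XXX__X

XXXXXX__X__XXX__X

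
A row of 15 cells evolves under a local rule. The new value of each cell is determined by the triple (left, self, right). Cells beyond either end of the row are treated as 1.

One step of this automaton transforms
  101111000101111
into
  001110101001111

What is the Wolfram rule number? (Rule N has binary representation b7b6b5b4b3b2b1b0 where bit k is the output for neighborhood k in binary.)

position 3: 111 → 1  (bit 7 = 1)
position 0: 110 → 0  (bit 6 = 0)
position 1: 101 → 0  (bit 5 = 0)
position 6: 100 → 1  (bit 4 = 1)
position 2: 011 → 1  (bit 3 = 1)
position 9: 010 → 0  (bit 2 = 0)
position 8: 001 → 1  (bit 1 = 1)
position 7: 000 → 0  (bit 0 = 0)
bits b7..b0 = 10011010 = 154

154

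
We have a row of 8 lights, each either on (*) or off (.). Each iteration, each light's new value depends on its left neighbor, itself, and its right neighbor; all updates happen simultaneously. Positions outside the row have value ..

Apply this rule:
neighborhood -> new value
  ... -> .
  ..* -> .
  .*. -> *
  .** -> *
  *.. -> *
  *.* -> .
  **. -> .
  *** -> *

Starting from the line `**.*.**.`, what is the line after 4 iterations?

**.*.*.*

iteration 1: *..*.*.*
iteration 2: **.*.*.*
iteration 3: *..*.*.*  (repeats iteration 1; period 2)
iteration 4: **.*.*.*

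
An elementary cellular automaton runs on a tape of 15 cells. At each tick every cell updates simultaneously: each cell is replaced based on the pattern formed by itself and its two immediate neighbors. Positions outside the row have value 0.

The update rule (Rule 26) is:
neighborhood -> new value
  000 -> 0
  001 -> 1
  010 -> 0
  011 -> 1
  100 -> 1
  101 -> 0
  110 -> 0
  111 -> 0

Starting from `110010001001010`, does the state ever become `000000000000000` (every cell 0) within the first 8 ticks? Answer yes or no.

101101010110001
001000000101010
010100001000001
100010010100010
010101100010101
100001010100000
010010000010000
101101000101000
tick 8 is 101101000101000, still not uniform 0

no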